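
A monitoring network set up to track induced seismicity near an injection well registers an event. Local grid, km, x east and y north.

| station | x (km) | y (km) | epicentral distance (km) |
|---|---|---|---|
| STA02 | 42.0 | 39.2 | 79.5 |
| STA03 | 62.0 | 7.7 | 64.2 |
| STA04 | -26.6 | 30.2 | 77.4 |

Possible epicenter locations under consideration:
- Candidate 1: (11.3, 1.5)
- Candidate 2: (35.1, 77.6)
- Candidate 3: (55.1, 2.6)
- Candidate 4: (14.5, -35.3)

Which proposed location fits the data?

Candidate 4

For each candidate, compare |candidate − station| to the reported distance:
Candidate 1: residuals STA02 30.9, STA03 13.1, STA04 29.9 → max 30.9 km
Candidate 2: residuals STA02 40.5, STA03 10.7, STA04 0.4 → max 40.5 km
Candidate 3: residuals STA02 40.6, STA03 55.6, STA04 8.8 → max 55.6 km
Candidate 4: residuals STA02 0.1, STA03 0.1, STA04 0.1 → max 0.1 km
Only Candidate 4 has all residuals ≈ 0.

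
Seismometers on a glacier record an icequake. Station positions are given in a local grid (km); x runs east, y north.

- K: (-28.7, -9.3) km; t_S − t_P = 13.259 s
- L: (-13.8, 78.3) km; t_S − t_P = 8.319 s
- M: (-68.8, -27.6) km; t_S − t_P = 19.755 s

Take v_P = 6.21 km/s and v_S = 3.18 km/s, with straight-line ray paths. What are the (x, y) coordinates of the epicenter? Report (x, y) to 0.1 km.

Distance from S−P lag: d = Δt · v_P v_S / (v_P − v_S) = Δt · (6.21·3.18)/(6.21−3.18) ≈ 6.5174·Δt.
So d_K = 86.41, d_L = 54.22, d_M = 128.75 km.
Circle about each station: (x + 28.7)² + (y + 9.3)² = 86.41²; (x + 13.8)² + (y − 78.3)² = 54.22²; (x + 68.8)² + (y + 27.6)² = 128.75².
Subtracting pairs of circle equations eliminates x²+y² and gives linear equations (the radical axes):
29.8 x + 175.2 y = 9938.03
-80.2 x − 36.6 y = -4524.85
Solving the 2×2 system: x ≈ 33.1, y ≈ 51.1 km.

x ≈ 33.1 km, y ≈ 51.1 km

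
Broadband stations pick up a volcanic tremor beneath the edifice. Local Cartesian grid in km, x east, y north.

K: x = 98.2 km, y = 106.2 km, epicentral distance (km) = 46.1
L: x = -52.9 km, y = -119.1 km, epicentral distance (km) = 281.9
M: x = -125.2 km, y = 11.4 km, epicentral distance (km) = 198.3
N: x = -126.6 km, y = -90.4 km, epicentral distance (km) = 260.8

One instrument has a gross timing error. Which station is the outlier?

Solve using three stations at a time. Using K, M, N (subtract circle equations pairwise → linear system) gives (x, y) ≈ (52.7, 99.0).
Distances from that point to each station vs reported:
  K: calculated 46.1 vs reported 46.1 → residual 0.0 km
  L: calculated 242.3 vs reported 281.9 → residual 39.6 km
  M: calculated 198.3 vs reported 198.3 → residual 0.0 km
  N: calculated 260.8 vs reported 260.8 → residual 0.0 km
K, M, N are mutually consistent (residuals ≈ 0); L is off by 39.6 km.

L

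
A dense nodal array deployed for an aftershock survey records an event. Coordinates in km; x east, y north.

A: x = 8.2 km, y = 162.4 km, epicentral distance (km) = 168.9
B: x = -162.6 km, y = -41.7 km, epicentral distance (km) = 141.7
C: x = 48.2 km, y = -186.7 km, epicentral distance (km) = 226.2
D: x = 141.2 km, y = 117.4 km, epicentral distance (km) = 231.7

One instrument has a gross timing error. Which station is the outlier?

B

Solve using three stations at a time. Using A, C, D (subtract circle equations pairwise → linear system) gives (x, y) ≈ (-63.9, 9.7).
Distances from that point to each station vs reported:
  A: calculated 168.9 vs reported 168.9 → residual 0.0 km
  B: calculated 111.3 vs reported 141.7 → residual 30.4 km
  C: calculated 226.2 vs reported 226.2 → residual 0.0 km
  D: calculated 231.7 vs reported 231.7 → residual 0.0 km
A, C, D are mutually consistent (residuals ≈ 0); B is off by 30.4 km.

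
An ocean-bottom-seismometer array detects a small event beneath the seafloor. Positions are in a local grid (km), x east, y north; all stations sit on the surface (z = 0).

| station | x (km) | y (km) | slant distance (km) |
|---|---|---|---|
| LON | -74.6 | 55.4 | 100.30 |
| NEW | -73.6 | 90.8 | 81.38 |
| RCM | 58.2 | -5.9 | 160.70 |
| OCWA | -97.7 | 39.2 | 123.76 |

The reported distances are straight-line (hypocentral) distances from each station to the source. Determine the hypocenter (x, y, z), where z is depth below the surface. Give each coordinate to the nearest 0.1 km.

x ≈ -23.5 km, y ≈ 120.2 km, depth ≈ 57.0 km

Each station gives a sphere (x−x_i)² + (y−y_i)² + z² = d_i² (stations at z=0).
Subtracting the LON sphere from NEW and RCM: z² cancels, leaving linear equations in x and y:
2.0 x + 70.8 y = 8464.67
265.6 x − 122.6 y = -20976.67
Solving: x ≈ -23.485, y ≈ 120.221 km (keep extra digits for the depth step; rounded: -23.5, 120.2).
Then from the LON sphere: z² = 100.30² − (x + 74.6)² − (y − 55.4)² with x = -23.485, y = 120.221, so z ≈ 56.970 ≈ 57.0 km.
Check against OCWA (with the unrounded solution): distance 123.77 ≈ 123.76 km. ✓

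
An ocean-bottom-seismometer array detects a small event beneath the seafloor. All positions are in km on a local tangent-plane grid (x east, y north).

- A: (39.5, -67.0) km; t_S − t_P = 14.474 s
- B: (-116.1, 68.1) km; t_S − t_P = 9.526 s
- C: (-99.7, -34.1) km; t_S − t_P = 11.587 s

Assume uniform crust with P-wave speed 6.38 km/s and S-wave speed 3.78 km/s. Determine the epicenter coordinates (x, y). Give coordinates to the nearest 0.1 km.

-30.1 km east, 47.8 km north

Distance from S−P lag: d = Δt · v_P v_S / (v_P − v_S) = Δt · (6.38·3.78)/(6.38−3.78) ≈ 9.2755·Δt.
So d_A = 134.25, d_B = 88.36, d_C = 107.48 km.
Circle about each station: (x − 39.5)² + (y + 67.0)² = 134.25²; (x + 116.1)² + (y − 68.1)² = 88.36²; (x + 99.7)² + (y + 34.1)² = 107.48².
Subtracting pairs of circle equations eliminates x²+y² and gives linear equations (the radical axes):
-311.2 x + 270.2 y = 22283.14
-278.4 x + 65.8 y = 11524.76
Solving the 2×2 system: x ≈ -30.1, y ≈ 47.8 km.
Check against A (with the unrounded x, y): √((x − 39.5)²+(y + 67.0)²) = 134.25 ≈ 134.25 km. ✓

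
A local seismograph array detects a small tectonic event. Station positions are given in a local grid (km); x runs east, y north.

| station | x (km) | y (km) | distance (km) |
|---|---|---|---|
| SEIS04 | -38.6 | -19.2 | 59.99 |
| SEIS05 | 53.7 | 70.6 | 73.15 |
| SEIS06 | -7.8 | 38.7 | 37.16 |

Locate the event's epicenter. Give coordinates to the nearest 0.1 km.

14.4 km east, 8.9 km north

Circle about each station: (x + 38.6)² + (y + 19.2)² = 59.99²; (x − 53.7)² + (y − 70.6)² = 73.15²; (x + 7.8)² + (y − 38.7)² = 37.16².
Subtracting pairs of circle equations eliminates x²+y² and gives linear equations (the radical axes):
184.6 x + 179.6 y = 4257.33
61.6 x + 115.8 y = 1917.86
Solving the 2×2 system: x ≈ 14.4, y ≈ 8.9 km.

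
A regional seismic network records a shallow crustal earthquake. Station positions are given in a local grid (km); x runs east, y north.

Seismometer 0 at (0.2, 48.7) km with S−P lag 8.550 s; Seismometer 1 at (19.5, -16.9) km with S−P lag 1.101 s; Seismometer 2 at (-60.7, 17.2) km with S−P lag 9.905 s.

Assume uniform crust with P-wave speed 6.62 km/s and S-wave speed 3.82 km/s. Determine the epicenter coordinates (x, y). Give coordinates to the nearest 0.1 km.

x ≈ 17.3 km, y ≈ -26.6 km

Distance from S−P lag: d = Δt · v_P v_S / (v_P − v_S) = Δt · (6.62·3.82)/(6.62−3.82) ≈ 9.0316·Δt.
So d_Seismometer 0 = 77.22, d_Seismometer 1 = 9.94, d_Seismometer 2 = 89.46 km.
Circle about each station: (x − 0.2)² + (y − 48.7)² = 77.22²; (x − 19.5)² + (y + 16.9)² = 9.94²; (x + 60.7)² + (y − 17.2)² = 89.46².
Subtracting pairs of circle equations eliminates x²+y² and gives linear equations (the radical axes):
38.6 x − 131.2 y = 4158.25
-121.8 x − 63.0 y = -431.56
Solving the 2×2 system: x ≈ 17.3, y ≈ -26.6 km.
Check against Seismometer 0 (with the unrounded x, y): √((x − 0.2)²+(y − 48.7)²) = 77.22 ≈ 77.22 km. ✓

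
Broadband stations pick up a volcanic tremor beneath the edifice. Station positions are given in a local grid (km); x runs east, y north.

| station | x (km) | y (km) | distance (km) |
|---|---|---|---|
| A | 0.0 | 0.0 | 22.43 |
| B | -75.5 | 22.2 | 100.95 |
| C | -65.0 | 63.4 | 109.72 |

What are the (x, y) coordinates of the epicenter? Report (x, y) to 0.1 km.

Circle about each station: x² + y² = 22.43²; (x + 75.5)² + (y − 22.2)² = 100.95²; (x + 65.0)² + (y − 63.4)² = 109.72².
Subtracting the A equation from the B and C equations removes the quadratic terms:
-151.0 x + 44.4 y = -3494.71
-130.0 x + 126.8 y = -3290.81
Solving the 2×2 system: x ≈ 22.2, y ≈ -3.2 km.
Check against A (with the unrounded x, y): √(x²+y²) = 22.43 ≈ 22.43 km. ✓

(22.2, -3.2)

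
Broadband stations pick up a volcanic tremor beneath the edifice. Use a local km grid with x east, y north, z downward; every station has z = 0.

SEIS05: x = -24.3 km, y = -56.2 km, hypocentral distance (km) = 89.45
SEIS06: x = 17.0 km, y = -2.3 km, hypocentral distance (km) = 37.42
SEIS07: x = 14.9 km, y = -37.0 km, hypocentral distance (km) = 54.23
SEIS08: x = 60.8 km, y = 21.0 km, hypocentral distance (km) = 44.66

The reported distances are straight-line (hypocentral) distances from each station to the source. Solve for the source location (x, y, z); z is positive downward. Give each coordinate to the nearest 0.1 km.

(36.4, 1.3, 31.8)

Each station gives a sphere (x−x_i)² + (y−y_i)² + z² = d_i² (stations at z=0).
Subtracting the SEIS05 sphere from SEIS06 and SEIS07: z² cancels, leaving linear equations in x and y:
82.6 x + 107.8 y = 3146.41
78.4 x + 38.4 y = 2902.49
Solving: x ≈ 36.378, y ≈ 1.313 km (keep extra digits for the depth step; rounded: 36.4, 1.3).
Then from the SEIS05 sphere: z² = 89.45² − (x + 24.3)² − (y + 56.2)² with x = 36.378, y = 1.313, so z ≈ 31.808 ≈ 31.8 km.
Check against SEIS08 (with the unrounded solution): distance 44.67 ≈ 44.66 km. ✓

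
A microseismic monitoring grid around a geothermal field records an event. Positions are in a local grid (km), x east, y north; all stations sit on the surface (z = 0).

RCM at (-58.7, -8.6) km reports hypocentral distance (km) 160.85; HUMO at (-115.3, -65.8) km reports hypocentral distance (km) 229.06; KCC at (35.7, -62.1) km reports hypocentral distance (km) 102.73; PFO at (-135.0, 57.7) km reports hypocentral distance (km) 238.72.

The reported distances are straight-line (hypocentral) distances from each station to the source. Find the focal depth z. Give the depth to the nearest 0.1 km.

Each station gives a sphere (x−x_i)² + (y−y_i)² + z² = d_i² (stations at z=0).
Subtracting the RCM sphere from HUMO and KCC: z² cancels, leaving linear equations in x and y:
-113.2 x − 114.4 y = -12491.68
188.8 x − 107.0 y = 16930.52
Solving: x ≈ 97.103, y ≈ 13.108 km (keep extra digits for the depth step; rounded: 97.1, 13.1).
Then from the RCM sphere: z² = 160.85² − (x + 58.7)² − (y + 8.6)² with x = 97.103, y = 13.108, so z ≈ 33.569 ≈ 33.6 km.

depth ≈ 33.6 km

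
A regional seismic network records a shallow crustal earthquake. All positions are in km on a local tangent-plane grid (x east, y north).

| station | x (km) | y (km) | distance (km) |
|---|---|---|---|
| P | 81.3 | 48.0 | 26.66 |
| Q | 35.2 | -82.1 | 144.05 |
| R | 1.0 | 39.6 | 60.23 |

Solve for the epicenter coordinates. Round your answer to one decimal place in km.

x ≈ 57.6 km, y ≈ 60.2 km

Circle about each station: (x − 81.3)² + (y − 48.0)² = 26.66²; (x − 35.2)² + (y + 82.1)² = 144.05²; (x − 1.0)² + (y − 39.6)² = 60.23².
Subtracting the P equation from the Q and R equations removes the quadratic terms:
-92.2 x − 260.2 y = -20973.89
-160.6 x − 16.8 y = -10261.43
Solving the 2×2 system: x ≈ 57.6, y ≈ 60.2 km.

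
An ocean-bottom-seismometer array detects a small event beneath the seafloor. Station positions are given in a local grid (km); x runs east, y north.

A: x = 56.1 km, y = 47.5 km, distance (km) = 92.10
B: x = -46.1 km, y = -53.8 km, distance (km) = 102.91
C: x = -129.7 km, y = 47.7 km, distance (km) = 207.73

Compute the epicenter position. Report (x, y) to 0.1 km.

Circle about each station: (x − 56.1)² + (y − 47.5)² = 92.10²; (x + 46.1)² + (y + 53.8)² = 102.91²; (x + 129.7)² + (y − 47.7)² = 207.73².
Subtracting the A equation from the B and C equations removes the quadratic terms:
-204.4 x − 202.6 y = -2491.87
-371.6 x + 0.4 y = -20975.42
Solving the 2×2 system: x ≈ 56.4, y ≈ -44.6 km.
Check against A (with the unrounded x, y): √((x − 56.1)²+(y − 47.5)²) = 92.10 ≈ 92.10 km. ✓

(56.4, -44.6)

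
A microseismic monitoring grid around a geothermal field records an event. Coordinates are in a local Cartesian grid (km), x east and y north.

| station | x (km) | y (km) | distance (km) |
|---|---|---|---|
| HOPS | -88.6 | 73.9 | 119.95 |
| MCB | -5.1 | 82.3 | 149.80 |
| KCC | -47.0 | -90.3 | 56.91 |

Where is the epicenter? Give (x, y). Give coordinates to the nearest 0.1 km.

-82.6 km east, -45.9 km north

Circle about each station: (x + 88.6)² + (y − 73.9)² = 119.95²; (x + 5.1)² + (y − 82.3)² = 149.80²; (x + 47.0)² + (y + 90.3)² = 56.91².
Subtracting pairs of circle equations eliminates x²+y² and gives linear equations (the radical axes):
167.0 x + 16.8 y = -14563.91
83.2 x − 328.4 y = 8201.17
Solving the 2×2 system: x ≈ -82.6, y ≈ -45.9 km.
Check against HOPS (with the unrounded x, y): √((x + 88.6)²+(y − 73.9)²) = 119.95 ≈ 119.95 km. ✓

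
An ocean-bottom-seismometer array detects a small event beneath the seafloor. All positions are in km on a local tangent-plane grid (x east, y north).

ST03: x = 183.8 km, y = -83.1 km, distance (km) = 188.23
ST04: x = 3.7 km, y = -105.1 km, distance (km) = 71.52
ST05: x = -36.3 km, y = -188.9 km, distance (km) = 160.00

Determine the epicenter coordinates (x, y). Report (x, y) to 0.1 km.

Circle about each station: (x − 183.8)² + (y + 83.1)² = 188.23²; (x − 3.7)² + (y + 105.1)² = 71.52²; (x + 36.3)² + (y + 188.9)² = 160.00².
Subtracting the ST03 equation from the ST04 and ST05 equations removes the quadratic terms:
-360.2 x − 44.0 y = 687.07
-440.2 x − 211.6 y = 6143.38
Solving the 2×2 system: x ≈ 2.2, y ≈ -33.6 km.
Check against ST03 (with the unrounded x, y): √((x − 183.8)²+(y + 83.1)²) = 188.23 ≈ 188.23 km. ✓

(2.2, -33.6)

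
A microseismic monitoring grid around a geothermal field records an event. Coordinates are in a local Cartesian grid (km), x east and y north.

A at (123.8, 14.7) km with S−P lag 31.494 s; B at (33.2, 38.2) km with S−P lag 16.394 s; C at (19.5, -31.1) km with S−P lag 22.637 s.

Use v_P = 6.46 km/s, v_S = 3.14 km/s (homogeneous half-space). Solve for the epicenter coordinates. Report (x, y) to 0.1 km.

-55.2 km east, 85.3 km north

Distance from S−P lag: d = Δt · v_P v_S / (v_P − v_S) = Δt · (6.46·3.14)/(6.46−3.14) ≈ 6.1098·Δt.
So d_A = 192.42, d_B = 100.16, d_C = 138.31 km.
Circle about each station: (x − 123.8)² + (y − 14.7)² = 192.42²; (x − 33.2)² + (y − 38.2)² = 100.16²; (x − 19.5)² + (y + 31.1)² = 138.31².
Subtracting pairs of circle equations eliminates x²+y² and gives linear equations (the radical axes):
-181.2 x + 47.0 y = 14012.38
-208.6 x − 91.6 y = 3700.73
Solving the 2×2 system: x ≈ -55.2, y ≈ 85.3 km.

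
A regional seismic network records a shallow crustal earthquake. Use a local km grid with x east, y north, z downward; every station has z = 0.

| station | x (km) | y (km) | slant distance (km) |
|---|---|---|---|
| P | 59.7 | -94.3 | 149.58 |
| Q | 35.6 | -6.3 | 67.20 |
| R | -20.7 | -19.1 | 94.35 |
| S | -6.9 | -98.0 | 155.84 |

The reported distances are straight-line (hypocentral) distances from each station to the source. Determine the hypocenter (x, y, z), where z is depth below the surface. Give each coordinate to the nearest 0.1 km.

x ≈ 32.8 km, y ≈ 47.1 km, depth ≈ 40.7 km

Each station gives a sphere (x−x_i)² + (y−y_i)² + z² = d_i² (stations at z=0).
Subtracting the P sphere from Q and R: z² cancels, leaving linear equations in x and y:
-48.2 x + 176.0 y = 6708.81
-160.8 x + 150.4 y = 1808.97
Solving: x ≈ 32.806, y ≈ 47.103 km (keep extra digits for the depth step; rounded: 32.8, 47.1).
Then from the P sphere: z² = 149.58² − (x − 59.7)² − (y + 94.3)² with x = 32.806, y = 47.103, so z ≈ 40.695 ≈ 40.7 km.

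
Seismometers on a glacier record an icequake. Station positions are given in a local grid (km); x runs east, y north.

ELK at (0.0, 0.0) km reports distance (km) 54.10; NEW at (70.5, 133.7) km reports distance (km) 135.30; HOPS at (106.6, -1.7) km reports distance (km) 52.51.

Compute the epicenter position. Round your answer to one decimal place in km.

x ≈ 54.1 km, y ≈ -0.6 km

Circle about each station: x² + y² = 54.10²; (x − 70.5)² + (y − 133.7)² = 135.30²; (x − 106.6)² + (y + 1.7)² = 52.51².
Subtracting the ELK equation from the NEW and HOPS equations removes the quadratic terms:
141.0 x + 267.4 y = 7466.66
213.2 x − 3.4 y = 11535.96
Solving the 2×2 system: x ≈ 54.1, y ≈ -0.6 km.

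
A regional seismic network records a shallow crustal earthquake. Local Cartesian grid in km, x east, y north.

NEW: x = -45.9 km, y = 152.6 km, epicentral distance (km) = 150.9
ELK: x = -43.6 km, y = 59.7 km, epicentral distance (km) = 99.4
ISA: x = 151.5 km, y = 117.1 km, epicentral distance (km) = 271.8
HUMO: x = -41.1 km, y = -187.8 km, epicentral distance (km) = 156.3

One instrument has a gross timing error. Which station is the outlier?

NEW

Solve using three stations at a time. Using ELK, ISA, HUMO (subtract circle equations pairwise → linear system) gives (x, y) ≈ (-73.8, -35.0).
Distances from that point to each station vs reported:
  NEW: calculated 189.6 vs reported 150.9 → residual 38.7 km
  ELK: calculated 99.4 vs reported 99.4 → residual 0.0 km
  ISA: calculated 271.8 vs reported 271.8 → residual 0.0 km
  HUMO: calculated 156.3 vs reported 156.3 → residual 0.0 km
ELK, ISA, HUMO are mutually consistent (residuals ≈ 0); NEW is off by 38.7 km.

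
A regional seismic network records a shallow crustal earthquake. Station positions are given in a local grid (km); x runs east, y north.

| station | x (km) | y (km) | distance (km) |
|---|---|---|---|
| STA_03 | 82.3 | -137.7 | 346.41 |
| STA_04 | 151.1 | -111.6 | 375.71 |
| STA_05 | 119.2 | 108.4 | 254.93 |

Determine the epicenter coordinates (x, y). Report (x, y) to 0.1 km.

(-134.6, 132.4)

Circle about each station: (x − 82.3)² + (y + 137.7)² = 346.41²; (x − 151.1)² + (y + 111.6)² = 375.71²; (x − 119.2)² + (y − 108.4)² = 254.93².
Subtracting the STA_03 equation from the STA_04 and STA_05 equations removes the quadratic terms:
137.6 x + 52.2 y = -11606.93
73.8 x + 492.2 y = 55235.20
Solving the 2×2 system: x ≈ -134.6, y ≈ 132.4 km.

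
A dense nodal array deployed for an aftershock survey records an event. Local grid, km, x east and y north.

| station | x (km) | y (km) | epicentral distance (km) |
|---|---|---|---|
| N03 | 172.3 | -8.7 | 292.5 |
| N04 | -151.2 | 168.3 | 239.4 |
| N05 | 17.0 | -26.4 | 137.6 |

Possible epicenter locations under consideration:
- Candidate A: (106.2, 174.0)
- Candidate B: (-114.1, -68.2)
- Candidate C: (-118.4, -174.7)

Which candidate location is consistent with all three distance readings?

For each candidate, compare |candidate − station| to the reported distance:
Candidate A: residuals N03 98.2, N04 18.1, N05 81.8 → max 98.2 km
Candidate B: residuals N03 0.0, N04 0.0, N05 0.0 → max 0.0 km
Candidate C: residuals N03 42.3, N04 105.2, N05 63.2 → max 105.2 km
Only Candidate B has all residuals ≈ 0.

Candidate B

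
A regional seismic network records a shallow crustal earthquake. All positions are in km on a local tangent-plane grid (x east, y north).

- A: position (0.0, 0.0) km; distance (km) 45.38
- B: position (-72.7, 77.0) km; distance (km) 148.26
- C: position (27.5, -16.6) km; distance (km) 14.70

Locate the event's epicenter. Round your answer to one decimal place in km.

42.2 km east, -16.7 km north

Circle about each station: x² + y² = 45.38²; (x + 72.7)² + (y − 77.0)² = 148.26²; (x − 27.5)² + (y + 16.6)² = 14.70².
Subtracting the A equation from the B and C equations removes the quadratic terms:
-145.4 x + 154.0 y = -8707.39
55.0 x − 33.2 y = 2875.06
Solving the 2×2 system: x ≈ 42.2, y ≈ -16.7 km.
Check against A (with the unrounded x, y): √(x²+y²) = 45.38 ≈ 45.38 km. ✓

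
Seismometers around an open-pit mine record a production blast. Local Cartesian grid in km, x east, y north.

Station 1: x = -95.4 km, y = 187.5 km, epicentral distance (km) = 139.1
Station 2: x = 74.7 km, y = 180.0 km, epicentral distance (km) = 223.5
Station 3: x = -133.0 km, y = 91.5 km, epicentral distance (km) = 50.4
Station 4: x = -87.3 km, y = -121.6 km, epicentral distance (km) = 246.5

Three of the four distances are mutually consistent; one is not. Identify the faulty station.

Solve using three stations at a time. Using Station 1, Station 2, Station 3 (subtract circle equations pairwise → linear system) gives (x, y) ≈ (-106.3, 48.8).
Distances from that point to each station vs reported:
  Station 1: calculated 139.1 vs reported 139.1 → residual 0.0 km
  Station 2: calculated 223.5 vs reported 223.5 → residual 0.0 km
  Station 3: calculated 50.3 vs reported 50.4 → residual 0.1 km
  Station 4: calculated 171.5 vs reported 246.5 → residual 75.0 km
Station 1, Station 2, Station 3 are mutually consistent (residuals ≈ 0); Station 4 is off by 75.0 km.

Station 4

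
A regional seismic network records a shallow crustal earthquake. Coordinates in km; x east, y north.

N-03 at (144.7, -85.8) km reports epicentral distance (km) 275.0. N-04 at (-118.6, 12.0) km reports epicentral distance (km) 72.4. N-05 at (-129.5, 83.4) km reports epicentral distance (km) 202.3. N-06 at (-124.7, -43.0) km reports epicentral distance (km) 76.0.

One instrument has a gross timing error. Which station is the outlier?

Solve using three stations at a time. Using N-03, N-05, N-06 (subtract circle equations pairwise → linear system) gives (x, y) ≈ (-128.3, -118.9).
Distances from that point to each station vs reported:
  N-03: calculated 275.0 vs reported 275.0 → residual 0.0 km
  N-04: calculated 131.2 vs reported 72.4 → residual 58.8 km
  N-05: calculated 202.3 vs reported 202.3 → residual 0.0 km
  N-06: calculated 76.0 vs reported 76.0 → residual 0.0 km
N-03, N-05, N-06 are mutually consistent (residuals ≈ 0); N-04 is off by 58.8 km.

N-04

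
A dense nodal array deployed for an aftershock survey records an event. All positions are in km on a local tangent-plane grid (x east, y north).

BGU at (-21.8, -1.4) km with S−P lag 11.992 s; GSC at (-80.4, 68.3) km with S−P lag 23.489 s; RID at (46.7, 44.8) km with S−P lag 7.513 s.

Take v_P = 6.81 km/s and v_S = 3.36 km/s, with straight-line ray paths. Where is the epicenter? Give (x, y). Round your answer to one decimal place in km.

Distance from S−P lag: d = Δt · v_P v_S / (v_P − v_S) = Δt · (6.81·3.36)/(6.81−3.36) ≈ 6.6323·Δt.
So d_BGU = 79.54, d_GSC = 155.79, d_RID = 49.83 km.
Circle about each station: (x + 21.8)² + (y + 1.4)² = 79.54²; (x + 80.4)² + (y − 68.3)² = 155.79²; (x − 46.7)² + (y − 44.8)² = 49.83².
Subtracting pairs of circle equations eliminates x²+y² and gives linear equations (the radical axes):
-117.2 x + 139.4 y = -7292.06
137.0 x + 92.4 y = 7554.31
Solving the 2×2 system: x ≈ 57.7, y ≈ -3.8 km.

(57.7, -3.8)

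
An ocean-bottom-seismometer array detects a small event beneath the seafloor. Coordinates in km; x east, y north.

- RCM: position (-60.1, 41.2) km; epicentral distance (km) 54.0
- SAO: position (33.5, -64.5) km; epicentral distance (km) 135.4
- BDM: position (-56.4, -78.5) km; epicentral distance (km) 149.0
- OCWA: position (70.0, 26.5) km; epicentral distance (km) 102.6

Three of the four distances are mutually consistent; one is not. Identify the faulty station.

Solve using three stations at a time. Using RCM, SAO, BDM (subtract circle equations pairwise → linear system) gives (x, y) ≈ (-10.9, 63.4).
Distances from that point to each station vs reported:
  RCM: calculated 53.9 vs reported 54.0 → residual 0.1 km
  SAO: calculated 135.4 vs reported 135.4 → residual 0.0 km
  BDM: calculated 149.0 vs reported 149.0 → residual 0.0 km
  OCWA: calculated 88.9 vs reported 102.6 → residual 13.7 km
RCM, SAO, BDM are mutually consistent (residuals ≈ 0); OCWA is off by 13.7 km.

OCWA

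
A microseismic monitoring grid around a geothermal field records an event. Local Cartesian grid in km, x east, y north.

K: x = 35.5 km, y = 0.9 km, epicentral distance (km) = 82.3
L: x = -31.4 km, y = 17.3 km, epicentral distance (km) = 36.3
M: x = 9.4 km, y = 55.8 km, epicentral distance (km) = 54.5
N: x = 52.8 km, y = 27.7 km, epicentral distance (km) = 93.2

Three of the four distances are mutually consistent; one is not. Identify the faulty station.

L

Solve using three stations at a time. Using K, M, N (subtract circle equations pairwise → linear system) gives (x, y) ≈ (-40.3, 33.1).
Distances from that point to each station vs reported:
  K: calculated 82.4 vs reported 82.3 → residual 0.1 km
  L: calculated 18.2 vs reported 36.3 → residual 18.1 km
  M: calculated 54.6 vs reported 54.5 → residual 0.1 km
  N: calculated 93.3 vs reported 93.2 → residual 0.1 km
K, M, N are mutually consistent (residuals ≈ 0); L is off by 18.1 km.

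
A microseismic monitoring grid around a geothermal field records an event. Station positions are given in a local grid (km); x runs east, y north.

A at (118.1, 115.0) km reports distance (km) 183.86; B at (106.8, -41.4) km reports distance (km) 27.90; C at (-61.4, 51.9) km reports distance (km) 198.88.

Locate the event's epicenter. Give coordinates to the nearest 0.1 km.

Circle about each station: (x − 118.1)² + (y − 115.0)² = 183.86²; (x − 106.8)² + (y + 41.4)² = 27.90²; (x + 61.4)² + (y − 51.9)² = 198.88².
Subtracting the A equation from the B and C equations removes the quadratic terms:
-22.6 x − 312.8 y = 18973.68
-359.0 x − 126.2 y = -26457.79
Solving the 2×2 system: x ≈ 97.5, y ≈ -67.7 km.
Check against A (with the unrounded x, y): √((x − 118.1)²+(y − 115.0)²) = 183.86 ≈ 183.86 km. ✓

x ≈ 97.5 km, y ≈ -67.7 km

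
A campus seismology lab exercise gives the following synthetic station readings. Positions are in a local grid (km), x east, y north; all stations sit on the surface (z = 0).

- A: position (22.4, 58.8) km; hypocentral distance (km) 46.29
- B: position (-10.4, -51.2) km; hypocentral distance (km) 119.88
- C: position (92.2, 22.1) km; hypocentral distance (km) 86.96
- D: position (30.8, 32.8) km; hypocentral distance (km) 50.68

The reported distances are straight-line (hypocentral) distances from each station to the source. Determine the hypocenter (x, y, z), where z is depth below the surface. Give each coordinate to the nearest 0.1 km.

x ≈ 25.4 km, y ≈ 53.6 km, depth ≈ 45.9 km

Each station gives a sphere (x−x_i)² + (y−y_i)² + z² = d_i² (stations at z=0).
Subtracting the A sphere from B and C: z² cancels, leaving linear equations in x and y:
-65.6 x − 220.0 y = -13458.05
139.6 x − 73.4 y = -389.23
Solving: x ≈ 25.394, y ≈ 53.601 km (keep extra digits for the depth step; rounded: 25.4, 53.6).
Then from the A sphere: z² = 46.29² − (x − 22.4)² − (y − 58.8)² with x = 25.394, y = 53.601, so z ≈ 45.900 ≈ 45.9 km.
Check against D (with the unrounded solution): distance 50.68 ≈ 50.68 km. ✓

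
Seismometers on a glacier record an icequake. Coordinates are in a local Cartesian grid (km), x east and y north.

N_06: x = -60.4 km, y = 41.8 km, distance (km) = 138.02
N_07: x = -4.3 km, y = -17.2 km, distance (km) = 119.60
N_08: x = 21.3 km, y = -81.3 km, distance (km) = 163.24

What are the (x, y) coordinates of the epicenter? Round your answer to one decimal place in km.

Circle about each station: (x + 60.4)² + (y − 41.8)² = 138.02²; (x + 4.3)² + (y + 17.2)² = 119.60²; (x − 21.3)² + (y + 81.3)² = 163.24².
Subtracting the N_06 equation from the N_07 and N_08 equations removes the quadratic terms:
112.2 x − 118.0 y = -335.71
163.4 x − 246.2 y = -5929.80
Solving the 2×2 system: x ≈ 74.0, y ≈ 73.2 km.
Check against N_06 (with the unrounded x, y): √((x + 60.4)²+(y − 41.8)²) = 137.98 ≈ 138.02 km. ✓

x ≈ 74.0 km, y ≈ 73.2 km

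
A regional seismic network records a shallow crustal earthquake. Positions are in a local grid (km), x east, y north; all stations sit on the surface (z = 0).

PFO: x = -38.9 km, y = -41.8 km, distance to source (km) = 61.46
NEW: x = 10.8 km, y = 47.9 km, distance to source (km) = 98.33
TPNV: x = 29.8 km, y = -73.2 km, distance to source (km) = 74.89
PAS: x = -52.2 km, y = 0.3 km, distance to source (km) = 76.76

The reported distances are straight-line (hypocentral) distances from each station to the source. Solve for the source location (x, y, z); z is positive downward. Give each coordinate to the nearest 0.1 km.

(-7.0, -33.7, 51.9)

Each station gives a sphere (x−x_i)² + (y−y_i)² + z² = d_i² (stations at z=0).
Subtracting the PFO sphere from NEW and TPNV: z² cancels, leaving linear equations in x and y:
99.4 x + 179.4 y = -6740.86
137.4 x − 62.8 y = 1154.65
Solving: x ≈ -6.998, y ≈ -33.697 km (keep extra digits for the depth step; rounded: -7.0, -33.7).
Then from the PFO sphere: z² = 61.46² − (x + 38.9)² − (y + 41.8)² with x = -6.998, y = -33.697, so z ≈ 51.903 ≈ 51.9 km.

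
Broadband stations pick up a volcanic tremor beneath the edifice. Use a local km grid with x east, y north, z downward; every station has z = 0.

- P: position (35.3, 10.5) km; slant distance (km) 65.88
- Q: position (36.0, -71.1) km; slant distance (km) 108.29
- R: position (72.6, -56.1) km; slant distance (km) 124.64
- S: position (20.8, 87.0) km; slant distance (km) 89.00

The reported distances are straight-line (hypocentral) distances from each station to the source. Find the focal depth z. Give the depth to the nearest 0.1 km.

depth ≈ 10.0 km

Each station gives a sphere (x−x_i)² + (y−y_i)² + z² = d_i² (stations at z=0).
Subtracting the P sphere from Q and R: z² cancels, leaving linear equations in x and y:
1.4 x − 163.2 y = -2391.68
74.6 x − 133.2 y = -4133.33
Solving: x ≈ -29.695, y ≈ 14.400 km (keep extra digits for the depth step; rounded: -29.7, 14.4).
Then from the P sphere: z² = 65.88² − (x − 35.3)² − (y − 10.5)² with x = -29.695, y = 14.400, so z ≈ 10.031 ≈ 10.0 km.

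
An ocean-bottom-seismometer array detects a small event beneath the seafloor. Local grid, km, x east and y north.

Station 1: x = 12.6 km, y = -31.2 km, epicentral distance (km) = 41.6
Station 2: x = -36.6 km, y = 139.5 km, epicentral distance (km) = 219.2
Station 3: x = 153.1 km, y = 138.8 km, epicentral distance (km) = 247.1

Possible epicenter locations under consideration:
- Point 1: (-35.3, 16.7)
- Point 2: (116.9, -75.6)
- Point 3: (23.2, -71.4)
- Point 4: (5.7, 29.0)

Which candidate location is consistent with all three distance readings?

For each candidate, compare |candidate − station| to the reported distance:
Point 1: residuals Station 1 26.1, Station 2 96.4, Station 3 22.6 → max 96.4 km
Point 2: residuals Station 1 71.8, Station 2 45.1, Station 3 29.7 → max 71.8 km
Point 3: residuals Station 1 0.0, Station 2 0.0, Station 3 0.0 → max 0.0 km
Point 4: residuals Station 1 19.0, Station 2 100.9, Station 3 63.3 → max 100.9 km
Only Point 3 has all residuals ≈ 0.

Point 3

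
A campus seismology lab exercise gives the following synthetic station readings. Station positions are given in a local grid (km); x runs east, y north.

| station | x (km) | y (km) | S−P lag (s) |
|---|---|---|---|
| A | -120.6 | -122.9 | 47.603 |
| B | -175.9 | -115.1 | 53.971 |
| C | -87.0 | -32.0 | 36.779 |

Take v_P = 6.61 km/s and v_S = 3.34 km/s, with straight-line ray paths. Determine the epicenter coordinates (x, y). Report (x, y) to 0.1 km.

143.6 km east, 60.1 km north

Distance from S−P lag: d = Δt · v_P v_S / (v_P − v_S) = Δt · (6.61·3.34)/(6.61−3.34) ≈ 6.7515·Δt.
So d_A = 321.39, d_B = 364.39, d_C = 248.31 km.
Circle about each station: (x + 120.6)² + (y + 122.9)² = 321.39²; (x + 175.9)² + (y + 115.1)² = 364.39²; (x + 87.0)² + (y + 32.0)² = 248.31².
Subtracting the A equation from the B and C equations removes the quadratic terms:
-110.6 x + 15.6 y = -14948.49
67.2 x + 181.8 y = 20577.91
Solving the 2×2 system: x ≈ 143.6, y ≈ 60.1 km.
Check against A (with the unrounded x, y): √((x + 120.6)²+(y + 122.9)²) = 321.42 ≈ 321.39 km. ✓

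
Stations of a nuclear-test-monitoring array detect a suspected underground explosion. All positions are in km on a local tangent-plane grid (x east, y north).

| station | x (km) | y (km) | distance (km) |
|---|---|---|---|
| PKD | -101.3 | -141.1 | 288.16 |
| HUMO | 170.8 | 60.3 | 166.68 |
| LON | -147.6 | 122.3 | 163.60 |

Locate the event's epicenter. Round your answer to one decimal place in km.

Circle about each station: (x + 101.3)² + (y + 141.1)² = 288.16²; (x − 170.8)² + (y − 60.3)² = 166.68²; (x + 147.6)² + (y − 122.3)² = 163.60².
Subtracting pairs of circle equations eliminates x²+y² and gives linear equations (the radical axes):
544.2 x + 402.8 y = 57891.79
-92.6 x + 526.8 y = 62843.38
Solving the 2×2 system: x ≈ 16.0, y ≈ 122.1 km.

x ≈ 16.0 km, y ≈ 122.1 km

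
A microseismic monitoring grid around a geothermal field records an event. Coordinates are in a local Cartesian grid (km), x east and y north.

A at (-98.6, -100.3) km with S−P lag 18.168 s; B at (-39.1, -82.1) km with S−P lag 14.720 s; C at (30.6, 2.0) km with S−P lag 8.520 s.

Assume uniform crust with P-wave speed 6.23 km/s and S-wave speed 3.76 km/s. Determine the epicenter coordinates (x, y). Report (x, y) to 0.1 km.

Distance from S−P lag: d = Δt · v_P v_S / (v_P − v_S) = Δt · (6.23·3.76)/(6.23−3.76) ≈ 9.4837·Δt.
So d_A = 172.30, d_B = 139.60, d_C = 80.80 km.
Circle about each station: (x + 98.6)² + (y + 100.3)² = 172.30²; (x + 39.1)² + (y + 82.1)² = 139.60²; (x − 30.6)² + (y − 2.0)² = 80.80².
Subtracting pairs of circle equations eliminates x²+y² and gives linear equations (the radical axes):
119.0 x + 36.4 y = -1313.70
258.4 x + 204.6 y = 4316.96
Solving the 2×2 system: x ≈ -28.5, y ≈ 57.1 km.

(-28.5, 57.1)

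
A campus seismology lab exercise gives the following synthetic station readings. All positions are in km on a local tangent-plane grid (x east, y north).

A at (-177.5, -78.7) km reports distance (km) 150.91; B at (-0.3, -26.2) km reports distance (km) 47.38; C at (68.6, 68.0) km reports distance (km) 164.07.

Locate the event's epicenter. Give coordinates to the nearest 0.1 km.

Circle about each station: (x + 177.5)² + (y + 78.7)² = 150.91²; (x + 0.3)² + (y + 26.2)² = 47.38²; (x − 68.6)² + (y − 68.0)² = 164.07².
Subtracting pairs of circle equations eliminates x²+y² and gives linear equations (the radical axes):
354.4 x + 105.0 y = -16484.45
492.2 x + 293.4 y = -32515.12
Solving the 2×2 system: x ≈ -27.2, y ≈ -65.2 km.
Check against A (with the unrounded x, y): √((x + 177.5)²+(y + 78.7)²) = 150.91 ≈ 150.91 km. ✓

-27.2 km east, -65.2 km north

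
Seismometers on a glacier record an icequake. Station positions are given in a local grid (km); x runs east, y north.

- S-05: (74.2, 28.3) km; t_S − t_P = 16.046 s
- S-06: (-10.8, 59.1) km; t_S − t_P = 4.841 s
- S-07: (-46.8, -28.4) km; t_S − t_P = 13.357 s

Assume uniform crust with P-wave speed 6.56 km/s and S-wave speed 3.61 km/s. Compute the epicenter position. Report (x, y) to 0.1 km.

Distance from S−P lag: d = Δt · v_P v_S / (v_P − v_S) = Δt · (6.56·3.61)/(6.56−3.61) ≈ 8.0277·Δt.
So d_S-05 = 128.81, d_S-06 = 38.86, d_S-07 = 107.23 km.
Circle about each station: (x − 74.2)² + (y − 28.3)² = 128.81²; (x + 10.8)² + (y − 59.1)² = 38.86²; (x + 46.8)² + (y + 28.4)² = 107.23².
Subtracting pairs of circle equations eliminates x²+y² and gives linear equations (the radical axes):
-170.0 x + 61.6 y = 12384.84
-242.0 x − 113.4 y = 1784.01
Solving the 2×2 system: x ≈ -44.3, y ≈ 78.8 km.

(-44.3, 78.8)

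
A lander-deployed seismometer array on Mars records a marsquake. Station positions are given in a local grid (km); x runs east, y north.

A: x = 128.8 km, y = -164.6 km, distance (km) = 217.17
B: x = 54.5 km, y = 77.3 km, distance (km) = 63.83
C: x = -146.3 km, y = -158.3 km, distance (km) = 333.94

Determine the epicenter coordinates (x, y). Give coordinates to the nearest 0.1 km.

Circle about each station: (x − 128.8)² + (y + 164.6)² = 217.17²; (x − 54.5)² + (y − 77.3)² = 63.83²; (x + 146.3)² + (y + 158.3)² = 333.94².
Subtracting pairs of circle equations eliminates x²+y² and gives linear equations (the radical axes):
-148.6 x + 483.8 y = 8351.48
-550.2 x + 12.6 y = -61573.13
Solving the 2×2 system: x ≈ 113.1, y ≈ 52.0 km.
Check against A (with the unrounded x, y): √((x − 128.8)²+(y + 164.6)²) = 217.17 ≈ 217.17 km. ✓

113.1 km east, 52.0 km north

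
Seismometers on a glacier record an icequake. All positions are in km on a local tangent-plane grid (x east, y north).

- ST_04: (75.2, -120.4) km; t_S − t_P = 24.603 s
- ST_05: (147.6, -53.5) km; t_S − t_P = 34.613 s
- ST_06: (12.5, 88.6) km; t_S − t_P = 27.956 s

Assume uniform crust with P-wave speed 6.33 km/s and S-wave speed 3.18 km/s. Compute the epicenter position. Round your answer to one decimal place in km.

Distance from S−P lag: d = Δt · v_P v_S / (v_P − v_S) = Δt · (6.33·3.18)/(6.33−3.18) ≈ 6.3903·Δt.
So d_ST_04 = 157.22, d_ST_05 = 221.19, d_ST_06 = 178.65 km.
Circle about each station: (x − 75.2)² + (y + 120.4)² = 157.22²; (x − 147.6)² + (y + 53.5)² = 221.19²; (x − 12.5)² + (y − 88.6)² = 178.65².
Subtracting the ST_04 equation from the ST_05 and ST_06 equations removes the quadratic terms:
144.8 x + 133.8 y = -19710.08
-125.4 x + 418.0 y = -19342.68
Solving the 2×2 system: x ≈ -73.1, y ≈ -68.2 km.

(-73.1, -68.2)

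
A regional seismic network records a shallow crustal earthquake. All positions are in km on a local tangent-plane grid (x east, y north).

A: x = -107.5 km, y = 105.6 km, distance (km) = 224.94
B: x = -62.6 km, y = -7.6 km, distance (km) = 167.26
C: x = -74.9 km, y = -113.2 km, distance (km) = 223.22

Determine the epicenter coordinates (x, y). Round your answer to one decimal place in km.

Circle about each station: (x + 107.5)² + (y − 105.6)² = 224.94²; (x + 62.6)² + (y + 7.6)² = 167.26²; (x + 74.9)² + (y + 113.2)² = 223.22².
Subtracting the A equation from the B and C equations removes the quadratic terms:
89.8 x − 226.4 y = 3891.01
65.2 x − 437.6 y = -3512.52
Solving the 2×2 system: x ≈ 101.8, y ≈ 23.2 km.

101.8 km east, 23.2 km north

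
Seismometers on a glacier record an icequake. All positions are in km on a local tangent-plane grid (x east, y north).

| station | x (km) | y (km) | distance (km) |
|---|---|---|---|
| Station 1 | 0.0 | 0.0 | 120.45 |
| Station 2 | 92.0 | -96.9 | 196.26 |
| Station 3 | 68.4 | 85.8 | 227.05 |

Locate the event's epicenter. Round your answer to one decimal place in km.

Circle about each station: x² + y² = 120.45²; (x − 92.0)² + (y + 96.9)² = 196.26²; (x − 68.4)² + (y − 85.8)² = 227.05².
Subtracting the Station 1 equation from the Station 2 and Station 3 equations removes the quadratic terms:
184.0 x − 193.8 y = -6156.18
136.8 x + 171.6 y = -25003.30
Solving the 2×2 system: x ≈ -101.6, y ≈ -64.7 km.

(-101.6, -64.7)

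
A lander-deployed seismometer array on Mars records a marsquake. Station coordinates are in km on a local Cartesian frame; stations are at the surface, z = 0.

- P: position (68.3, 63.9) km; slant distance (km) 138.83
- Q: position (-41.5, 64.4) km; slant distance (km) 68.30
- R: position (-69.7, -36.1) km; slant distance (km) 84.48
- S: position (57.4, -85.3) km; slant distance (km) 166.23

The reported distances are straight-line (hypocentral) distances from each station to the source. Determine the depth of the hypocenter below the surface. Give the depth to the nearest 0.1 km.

Each station gives a sphere (x−x_i)² + (y−y_i)² + z² = d_i² (stations at z=0).
Subtracting the P sphere from Q and R: z² cancels, leaving linear equations in x and y:
-219.6 x + 1.0 y = 11730.39
-276.0 x − 200.0 y = 9550.10
Solving: x ≈ -53.300, y ≈ 25.803 km (keep extra digits for the depth step; rounded: -53.3, 25.8).
Then from the P sphere: z² = 138.83² − (x − 68.3)² − (y − 63.9)² with x = -53.300, y = 25.803, so z ≈ 55.098 ≈ 55.1 km.

z ≈ 55.1 km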